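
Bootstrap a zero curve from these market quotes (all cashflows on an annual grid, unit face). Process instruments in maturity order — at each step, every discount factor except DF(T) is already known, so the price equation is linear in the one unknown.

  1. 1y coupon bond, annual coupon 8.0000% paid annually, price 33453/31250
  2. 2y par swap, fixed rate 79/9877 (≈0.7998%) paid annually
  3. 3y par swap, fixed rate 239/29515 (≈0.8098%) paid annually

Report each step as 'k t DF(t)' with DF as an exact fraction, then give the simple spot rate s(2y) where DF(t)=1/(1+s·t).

1 1 1239/1250
2 2 4921/5000
3 3 9761/10000
s(2y) = (1/(4921/5000) − 1)/(2) = 79/9842 ≈ 0.8027%

step 1 [1y] bond c/1=2/25: DF=(33453/31250 − 2/25·(0))/(1+2/25) = 1239/1250 ≈ 0.991200
step 2 [2y] swap r/1=79/9877: DF=(1 − 79/9877·(0.991200))/(1+79/9877) = 4921/5000 ≈ 0.984200
step 3 [3y] swap r/1=239/29515: DF=(1 − 239/29515·(0.991200+0.984200))/(1+239/29515) = 9761/10000 ≈ 0.976100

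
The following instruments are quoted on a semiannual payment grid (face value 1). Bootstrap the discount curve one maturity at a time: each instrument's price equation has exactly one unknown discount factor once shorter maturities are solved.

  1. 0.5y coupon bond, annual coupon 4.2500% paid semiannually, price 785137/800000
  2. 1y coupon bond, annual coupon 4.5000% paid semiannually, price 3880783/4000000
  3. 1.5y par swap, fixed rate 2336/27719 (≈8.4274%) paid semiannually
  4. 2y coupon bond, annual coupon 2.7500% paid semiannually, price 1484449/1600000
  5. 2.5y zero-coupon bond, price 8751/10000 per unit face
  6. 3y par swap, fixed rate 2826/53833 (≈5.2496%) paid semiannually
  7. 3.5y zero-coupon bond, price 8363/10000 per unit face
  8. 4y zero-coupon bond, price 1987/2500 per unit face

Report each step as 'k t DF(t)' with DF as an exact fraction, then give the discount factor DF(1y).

step 1 [0.5y] bond c/2=17/800: DF=(785137/800000 − 17/800·(0))/(1+17/800) = 961/1000 ≈ 0.961000
step 2 [1y] bond c/2=9/400: DF=(3880783/4000000 − 9/400·(0.961000))/(1+9/400) = 9277/10000 ≈ 0.927700
step 3 [1.5y] swap r/2=1168/27719: DF=(1 − 1168/27719·(0.961000+0.927700))/(1+1168/27719) = 552/625 ≈ 0.883200
step 4 [2y] bond c/2=11/800: DF=(1484449/1600000 − 11/800·(0.961000+0.927700+0.883200))/(1+11/800) = 1097/1250 ≈ 0.877600
step 5 [2.5y] zero: DF = P = 8751/10000 ≈ 0.875100
step 6 [3y] swap r/2=1413/53833: DF=(1 − 1413/53833·(0.961000+0.927700+0.883200+0.877600+0.875100))/(1+1413/53833) = 8587/10000 ≈ 0.858700
step 7 [3.5y] zero: DF = P = 8363/10000 ≈ 0.836300
step 8 [4y] zero: DF = P = 1987/2500 ≈ 0.794800

1 1/2 961/1000
2 1 9277/10000
3 3/2 552/625
4 2 1097/1250
5 5/2 8751/10000
6 3 8587/10000
7 7/2 8363/10000
8 4 1987/2500
DF(1y) = 9277/10000 ≈ 0.927700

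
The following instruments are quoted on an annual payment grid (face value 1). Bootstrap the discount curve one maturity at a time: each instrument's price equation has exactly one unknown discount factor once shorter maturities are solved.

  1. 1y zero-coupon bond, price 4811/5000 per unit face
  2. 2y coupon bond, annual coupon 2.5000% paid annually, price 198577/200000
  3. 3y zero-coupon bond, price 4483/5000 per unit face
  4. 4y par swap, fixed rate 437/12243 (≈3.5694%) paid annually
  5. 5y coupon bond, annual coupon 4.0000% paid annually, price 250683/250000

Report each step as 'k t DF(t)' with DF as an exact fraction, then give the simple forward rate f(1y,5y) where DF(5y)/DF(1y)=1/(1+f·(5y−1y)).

step 1 [1y] zero: DF = P = 4811/5000 ≈ 0.962200
step 2 [2y] bond c/1=1/40: DF=(198577/200000 − 1/40·(0.962200))/(1+1/40) = 2363/2500 ≈ 0.945200
step 3 [3y] zero: DF = P = 4483/5000 ≈ 0.896600
step 4 [4y] swap r/1=437/12243: DF=(1 − 437/12243·(0.962200+0.945200+0.896600))/(1+437/12243) = 8689/10000 ≈ 0.868900
step 5 [5y] bond c/1=1/25: DF=(250683/250000 − 1/25·(0.962200+0.945200+0.896600+0.868900))/(1+1/25) = 8229/10000 ≈ 0.822900

1 1 4811/5000
2 2 2363/2500
3 3 4483/5000
4 4 8689/10000
5 5 8229/10000
f(1y,5y) = ((4811/5000)/(8229/10000) − 1)/(4) = 1393/32916 ≈ 4.2320%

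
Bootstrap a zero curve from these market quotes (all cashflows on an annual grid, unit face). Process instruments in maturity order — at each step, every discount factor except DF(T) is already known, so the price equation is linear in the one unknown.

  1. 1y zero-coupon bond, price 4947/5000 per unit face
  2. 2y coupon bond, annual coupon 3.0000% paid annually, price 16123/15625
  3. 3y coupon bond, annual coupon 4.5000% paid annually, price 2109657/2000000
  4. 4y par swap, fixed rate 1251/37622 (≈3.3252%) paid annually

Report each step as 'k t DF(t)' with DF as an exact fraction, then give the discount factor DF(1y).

step 1 [1y] zero: DF = P = 4947/5000 ≈ 0.989400
step 2 [2y] bond c/1=3/100: DF=(16123/15625 − 3/100·(0.989400))/(1+3/100) = 973/1000 ≈ 0.973000
step 3 [3y] bond c/1=9/200: DF=(2109657/2000000 − 9/200·(0.989400+0.973000))/(1+9/200) = 9249/10000 ≈ 0.924900
step 4 [4y] swap r/1=1251/37622: DF=(1 − 1251/37622·(0.989400+0.973000+0.924900))/(1+1251/37622) = 8749/10000 ≈ 0.874900

1 1 4947/5000
2 2 973/1000
3 3 9249/10000
4 4 8749/10000
DF(1y) = 4947/5000 ≈ 0.989400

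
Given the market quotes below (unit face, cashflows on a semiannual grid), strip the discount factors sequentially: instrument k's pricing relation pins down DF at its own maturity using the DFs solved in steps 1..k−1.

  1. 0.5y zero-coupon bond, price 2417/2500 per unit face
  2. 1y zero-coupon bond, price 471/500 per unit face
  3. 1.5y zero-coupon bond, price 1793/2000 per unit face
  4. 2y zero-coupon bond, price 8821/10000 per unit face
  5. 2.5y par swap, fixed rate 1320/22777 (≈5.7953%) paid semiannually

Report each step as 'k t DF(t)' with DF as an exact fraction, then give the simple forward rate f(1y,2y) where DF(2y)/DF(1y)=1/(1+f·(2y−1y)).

1 1/2 2417/2500
2 1 471/500
3 3/2 1793/2000
4 2 8821/10000
5 5/2 217/250
f(1y,2y) = ((471/500)/(8821/10000) − 1)/(1) = 599/8821 ≈ 6.7906%

step 1 [0.5y] zero: DF = P = 2417/2500 ≈ 0.966800
step 2 [1y] zero: DF = P = 471/500 ≈ 0.942000
step 3 [1.5y] zero: DF = P = 1793/2000 ≈ 0.896500
step 4 [2y] zero: DF = P = 8821/10000 ≈ 0.882100
step 5 [2.5y] swap r/2=660/22777: DF=(1 − 660/22777·(0.966800+0.942000+0.896500+0.882100))/(1+660/22777) = 217/250 ≈ 0.868000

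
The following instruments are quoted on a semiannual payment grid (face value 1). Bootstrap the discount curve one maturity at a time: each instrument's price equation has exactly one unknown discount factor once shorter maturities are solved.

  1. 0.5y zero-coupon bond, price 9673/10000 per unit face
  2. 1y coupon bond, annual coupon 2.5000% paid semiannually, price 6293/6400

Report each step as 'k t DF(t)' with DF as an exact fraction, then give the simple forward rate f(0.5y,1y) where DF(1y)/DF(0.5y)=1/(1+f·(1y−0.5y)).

1 1/2 9673/10000
2 1 1199/1250
f(0.5y,1y) = ((9673/10000)/(1199/1250) − 1)/(1/2) = 81/4796 ≈ 1.6889%

step 1 [0.5y] zero: DF = P = 9673/10000 ≈ 0.967300
step 2 [1y] bond c/2=1/80: DF=(6293/6400 − 1/80·(0.967300))/(1+1/80) = 1199/1250 ≈ 0.959200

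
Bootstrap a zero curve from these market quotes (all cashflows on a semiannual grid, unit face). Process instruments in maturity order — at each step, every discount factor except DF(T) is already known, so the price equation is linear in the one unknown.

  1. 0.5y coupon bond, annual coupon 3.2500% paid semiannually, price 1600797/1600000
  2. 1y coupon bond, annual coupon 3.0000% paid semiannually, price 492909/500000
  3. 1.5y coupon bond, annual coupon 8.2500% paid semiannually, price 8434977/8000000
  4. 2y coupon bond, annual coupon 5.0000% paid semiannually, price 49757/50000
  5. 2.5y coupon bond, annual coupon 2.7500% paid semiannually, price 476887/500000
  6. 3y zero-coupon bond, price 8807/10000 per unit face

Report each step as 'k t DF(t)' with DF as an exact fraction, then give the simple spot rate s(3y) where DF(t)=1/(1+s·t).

step 1 [0.5y] bond c/2=13/800: DF=(1600797/1600000 − 13/800·(0))/(1+13/800) = 1969/2000 ≈ 0.984500
step 2 [1y] bond c/2=3/200: DF=(492909/500000 − 3/200·(0.984500))/(1+3/200) = 9567/10000 ≈ 0.956700
step 3 [1.5y] bond c/2=33/800: DF=(8434977/8000000 − 33/800·(0.984500+0.956700))/(1+33/800) = 9357/10000 ≈ 0.935700
step 4 [2y] bond c/2=1/40: DF=(49757/50000 − 1/40·(0.984500+0.956700+0.935700))/(1+1/40) = 9007/10000 ≈ 0.900700
step 5 [2.5y] bond c/2=11/800: DF=(476887/500000 − 11/800·(0.984500+0.956700+0.935700+0.900700))/(1+11/800) = 556/625 ≈ 0.889600
step 6 [3y] zero: DF = P = 8807/10000 ≈ 0.880700

1 1/2 1969/2000
2 1 9567/10000
3 3/2 9357/10000
4 2 9007/10000
5 5/2 556/625
6 3 8807/10000
s(3y) = (1/(8807/10000) − 1)/(3) = 1193/26421 ≈ 4.5153%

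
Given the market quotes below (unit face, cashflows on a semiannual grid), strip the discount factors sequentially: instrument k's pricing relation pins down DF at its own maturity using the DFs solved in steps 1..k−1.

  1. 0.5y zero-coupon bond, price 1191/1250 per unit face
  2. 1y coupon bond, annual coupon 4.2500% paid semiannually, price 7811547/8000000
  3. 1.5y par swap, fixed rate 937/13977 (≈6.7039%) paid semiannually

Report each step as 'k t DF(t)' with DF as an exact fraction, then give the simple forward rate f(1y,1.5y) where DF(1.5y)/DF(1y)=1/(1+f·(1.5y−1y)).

step 1 [0.5y] zero: DF = P = 1191/1250 ≈ 0.952800
step 2 [1y] bond c/2=17/800: DF=(7811547/8000000 − 17/800·(0.952800))/(1+17/800) = 9363/10000 ≈ 0.936300
step 3 [1.5y] swap r/2=937/27954: DF=(1 − 937/27954·(0.952800+0.936300))/(1+937/27954) = 9063/10000 ≈ 0.906300

1 1/2 1191/1250
2 1 9363/10000
3 3/2 9063/10000
f(1y,1.5y) = ((9363/10000)/(9063/10000) − 1)/(1/2) = 200/3021 ≈ 6.6203%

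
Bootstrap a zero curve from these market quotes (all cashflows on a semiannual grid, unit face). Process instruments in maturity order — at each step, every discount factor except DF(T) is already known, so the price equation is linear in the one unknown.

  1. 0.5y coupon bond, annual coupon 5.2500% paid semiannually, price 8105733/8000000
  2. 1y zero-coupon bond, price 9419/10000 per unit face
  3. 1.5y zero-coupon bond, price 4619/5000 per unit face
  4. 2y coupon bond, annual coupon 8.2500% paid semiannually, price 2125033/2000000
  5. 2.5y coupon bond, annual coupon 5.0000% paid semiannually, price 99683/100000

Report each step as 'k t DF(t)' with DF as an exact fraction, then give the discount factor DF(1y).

1 1/2 9873/10000
2 1 9419/10000
3 3/2 4619/5000
4 2 4537/5000
5 5/2 1101/1250
DF(1y) = 9419/10000 ≈ 0.941900

step 1 [0.5y] bond c/2=21/800: DF=(8105733/8000000 − 21/800·(0))/(1+21/800) = 9873/10000 ≈ 0.987300
step 2 [1y] zero: DF = P = 9419/10000 ≈ 0.941900
step 3 [1.5y] zero: DF = P = 4619/5000 ≈ 0.923800
step 4 [2y] bond c/2=33/800: DF=(2125033/2000000 − 33/800·(0.987300+0.941900+0.923800))/(1+33/800) = 4537/5000 ≈ 0.907400
step 5 [2.5y] bond c/2=1/40: DF=(99683/100000 − 1/40·(0.987300+0.941900+0.923800+0.907400))/(1+1/40) = 1101/1250 ≈ 0.880800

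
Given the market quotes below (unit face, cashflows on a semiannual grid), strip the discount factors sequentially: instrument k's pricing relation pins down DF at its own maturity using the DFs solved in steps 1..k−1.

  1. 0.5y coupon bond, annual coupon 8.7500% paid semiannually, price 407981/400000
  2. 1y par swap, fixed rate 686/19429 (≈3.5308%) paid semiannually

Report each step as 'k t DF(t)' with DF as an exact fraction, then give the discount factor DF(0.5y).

step 1 [0.5y] bond c/2=7/160: DF=(407981/400000 − 7/160·(0))/(1+7/160) = 2443/2500 ≈ 0.977200
step 2 [1y] swap r/2=343/19429: DF=(1 − 343/19429·(0.977200))/(1+343/19429) = 9657/10000 ≈ 0.965700

1 1/2 2443/2500
2 1 9657/10000
DF(0.5y) = 2443/2500 ≈ 0.977200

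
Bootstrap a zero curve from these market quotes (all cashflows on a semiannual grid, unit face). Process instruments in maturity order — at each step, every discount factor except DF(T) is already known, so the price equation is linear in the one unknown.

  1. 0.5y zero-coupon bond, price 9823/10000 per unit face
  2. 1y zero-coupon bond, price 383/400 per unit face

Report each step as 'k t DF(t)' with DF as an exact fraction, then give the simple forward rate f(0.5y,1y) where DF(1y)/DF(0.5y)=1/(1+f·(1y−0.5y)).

step 1 [0.5y] zero: DF = P = 9823/10000 ≈ 0.982300
step 2 [1y] zero: DF = P = 383/400 ≈ 0.957500

1 1/2 9823/10000
2 1 383/400
f(0.5y,1y) = ((9823/10000)/(383/400) − 1)/(1/2) = 496/9575 ≈ 5.1802%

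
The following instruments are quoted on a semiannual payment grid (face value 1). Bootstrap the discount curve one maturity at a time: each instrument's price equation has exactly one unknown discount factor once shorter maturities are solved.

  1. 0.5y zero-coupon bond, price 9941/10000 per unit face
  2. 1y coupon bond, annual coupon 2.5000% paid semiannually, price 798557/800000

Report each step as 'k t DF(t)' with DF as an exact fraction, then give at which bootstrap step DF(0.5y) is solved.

step 1 [0.5y] zero: DF = P = 9941/10000 ≈ 0.994100
step 2 [1y] bond c/2=1/80: DF=(798557/800000 − 1/80·(0.994100))/(1+1/80) = 1217/1250 ≈ 0.973600

1 1/2 9941/10000
2 1 1217/1250
DF(0.5y) is solved at step 1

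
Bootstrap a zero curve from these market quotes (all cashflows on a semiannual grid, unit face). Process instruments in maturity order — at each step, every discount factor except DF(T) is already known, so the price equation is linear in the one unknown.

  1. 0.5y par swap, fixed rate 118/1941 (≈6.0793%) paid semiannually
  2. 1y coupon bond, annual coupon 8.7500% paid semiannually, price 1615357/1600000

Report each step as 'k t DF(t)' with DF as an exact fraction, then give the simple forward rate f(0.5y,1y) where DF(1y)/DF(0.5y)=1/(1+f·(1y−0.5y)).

step 1 [0.5y] swap r/2=59/1941: DF=(1 − 59/1941·(0))/(1+59/1941) = 1941/2000 ≈ 0.970500
step 2 [1y] bond c/2=7/160: DF=(1615357/1600000 − 7/160·(0.970500))/(1+7/160) = 4633/5000 ≈ 0.926600

1 1/2 1941/2000
2 1 4633/5000
f(0.5y,1y) = ((1941/2000)/(4633/5000) − 1)/(1/2) = 439/4633 ≈ 9.4755%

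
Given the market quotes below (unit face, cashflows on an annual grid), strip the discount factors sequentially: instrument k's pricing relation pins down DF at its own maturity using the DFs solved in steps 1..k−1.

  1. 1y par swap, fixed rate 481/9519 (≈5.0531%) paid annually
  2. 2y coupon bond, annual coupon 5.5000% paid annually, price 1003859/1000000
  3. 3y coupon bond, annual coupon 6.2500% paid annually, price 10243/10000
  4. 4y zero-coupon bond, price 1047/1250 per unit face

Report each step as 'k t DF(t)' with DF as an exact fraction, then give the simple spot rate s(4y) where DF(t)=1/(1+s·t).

1 1 9519/10000
2 2 9019/10000
3 3 171/200
4 4 1047/1250
s(4y) = (1/(1047/1250) − 1)/(4) = 203/4188 ≈ 4.8472%

step 1 [1y] swap r/1=481/9519: DF=(1 − 481/9519·(0))/(1+481/9519) = 9519/10000 ≈ 0.951900
step 2 [2y] bond c/1=11/200: DF=(1003859/1000000 − 11/200·(0.951900))/(1+11/200) = 9019/10000 ≈ 0.901900
step 3 [3y] bond c/1=1/16: DF=(10243/10000 − 1/16·(0.951900+0.901900))/(1+1/16) = 171/200 ≈ 0.855000
step 4 [4y] zero: DF = P = 1047/1250 ≈ 0.837600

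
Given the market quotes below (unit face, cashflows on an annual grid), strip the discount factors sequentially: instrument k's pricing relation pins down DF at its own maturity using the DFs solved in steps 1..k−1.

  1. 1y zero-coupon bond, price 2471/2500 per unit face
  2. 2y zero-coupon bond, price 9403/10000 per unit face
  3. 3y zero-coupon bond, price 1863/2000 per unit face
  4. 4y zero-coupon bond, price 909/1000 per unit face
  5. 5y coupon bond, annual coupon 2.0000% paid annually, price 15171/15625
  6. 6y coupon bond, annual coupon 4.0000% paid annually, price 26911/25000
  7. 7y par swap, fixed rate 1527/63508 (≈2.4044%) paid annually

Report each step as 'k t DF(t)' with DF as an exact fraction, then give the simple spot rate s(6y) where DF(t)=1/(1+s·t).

1 1 2471/2500
2 2 9403/10000
3 3 1863/2000
4 4 909/1000
5 5 439/500
6 6 8563/10000
7 7 8473/10000
s(6y) = (1/(8563/10000) − 1)/(6) = 479/17126 ≈ 2.7969%

step 1 [1y] zero: DF = P = 2471/2500 ≈ 0.988400
step 2 [2y] zero: DF = P = 9403/10000 ≈ 0.940300
step 3 [3y] zero: DF = P = 1863/2000 ≈ 0.931500
step 4 [4y] zero: DF = P = 909/1000 ≈ 0.909000
step 5 [5y] bond c/1=1/50: DF=(15171/15625 − 1/50·(0.988400+0.940300+0.931500+0.909000))/(1+1/50) = 439/500 ≈ 0.878000
step 6 [6y] bond c/1=1/25: DF=(26911/25000 − 1/25·(0.988400+0.940300+0.931500+0.909000+0.878000))/(1+1/25) = 8563/10000 ≈ 0.856300
step 7 [7y] swap r/1=1527/63508: DF=(1 − 1527/63508·(0.988400+0.940300+0.931500+0.909000+0.878000+0.856300))/(1+1527/63508) = 8473/10000 ≈ 0.847300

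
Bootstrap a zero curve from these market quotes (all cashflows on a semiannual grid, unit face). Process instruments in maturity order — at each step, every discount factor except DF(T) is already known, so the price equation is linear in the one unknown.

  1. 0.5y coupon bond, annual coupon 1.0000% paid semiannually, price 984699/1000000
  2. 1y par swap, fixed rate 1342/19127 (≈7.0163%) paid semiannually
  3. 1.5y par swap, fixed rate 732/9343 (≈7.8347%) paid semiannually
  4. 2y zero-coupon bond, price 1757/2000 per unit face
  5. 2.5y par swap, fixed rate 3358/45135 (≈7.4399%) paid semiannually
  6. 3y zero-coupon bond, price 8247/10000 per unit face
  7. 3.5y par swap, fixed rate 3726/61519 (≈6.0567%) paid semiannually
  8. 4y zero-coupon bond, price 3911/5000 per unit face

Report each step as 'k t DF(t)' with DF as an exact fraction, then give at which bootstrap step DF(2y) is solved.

1 1/2 4899/5000
2 1 9329/10000
3 3/2 4451/5000
4 2 1757/2000
5 5/2 8321/10000
6 3 8247/10000
7 7/2 8137/10000
8 4 3911/5000
DF(2y) is solved at step 4

step 1 [0.5y] bond c/2=1/200: DF=(984699/1000000 − 1/200·(0))/(1+1/200) = 4899/5000 ≈ 0.979800
step 2 [1y] swap r/2=671/19127: DF=(1 − 671/19127·(0.979800))/(1+671/19127) = 9329/10000 ≈ 0.932900
step 3 [1.5y] swap r/2=366/9343: DF=(1 − 366/9343·(0.979800+0.932900))/(1+366/9343) = 4451/5000 ≈ 0.890200
step 4 [2y] zero: DF = P = 1757/2000 ≈ 0.878500
step 5 [2.5y] swap r/2=1679/45135: DF=(1 − 1679/45135·(0.979800+0.932900+0.890200+0.878500))/(1+1679/45135) = 8321/10000 ≈ 0.832100
step 6 [3y] zero: DF = P = 8247/10000 ≈ 0.824700
step 7 [3.5y] swap r/2=1863/61519: DF=(1 − 1863/61519·(0.979800+0.932900+0.890200+0.878500+0.832100+0.824700))/(1+1863/61519) = 8137/10000 ≈ 0.813700
step 8 [4y] zero: DF = P = 3911/5000 ≈ 0.782200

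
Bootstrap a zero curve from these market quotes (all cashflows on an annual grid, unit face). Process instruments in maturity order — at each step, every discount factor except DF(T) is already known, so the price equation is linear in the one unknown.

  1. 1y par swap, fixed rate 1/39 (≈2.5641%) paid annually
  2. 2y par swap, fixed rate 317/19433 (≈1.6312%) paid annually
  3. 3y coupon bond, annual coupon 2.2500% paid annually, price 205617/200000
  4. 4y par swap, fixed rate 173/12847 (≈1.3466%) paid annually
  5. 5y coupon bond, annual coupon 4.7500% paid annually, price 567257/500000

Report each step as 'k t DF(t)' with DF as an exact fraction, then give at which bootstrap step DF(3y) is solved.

1 1 39/40
2 2 9683/10000
3 3 9627/10000
4 4 9481/10000
5 5 9083/10000
DF(3y) is solved at step 3

step 1 [1y] swap r/1=1/39: DF=(1 − 1/39·(0))/(1+1/39) = 39/40 ≈ 0.975000
step 2 [2y] swap r/1=317/19433: DF=(1 − 317/19433·(0.975000))/(1+317/19433) = 9683/10000 ≈ 0.968300
step 3 [3y] bond c/1=9/400: DF=(205617/200000 − 9/400·(0.975000+0.968300))/(1+9/400) = 9627/10000 ≈ 0.962700
step 4 [4y] swap r/1=173/12847: DF=(1 − 173/12847·(0.975000+0.968300+0.962700))/(1+173/12847) = 9481/10000 ≈ 0.948100
step 5 [5y] bond c/1=19/400: DF=(567257/500000 − 19/400·(0.975000+0.968300+0.962700+0.948100))/(1+19/400) = 9083/10000 ≈ 0.908300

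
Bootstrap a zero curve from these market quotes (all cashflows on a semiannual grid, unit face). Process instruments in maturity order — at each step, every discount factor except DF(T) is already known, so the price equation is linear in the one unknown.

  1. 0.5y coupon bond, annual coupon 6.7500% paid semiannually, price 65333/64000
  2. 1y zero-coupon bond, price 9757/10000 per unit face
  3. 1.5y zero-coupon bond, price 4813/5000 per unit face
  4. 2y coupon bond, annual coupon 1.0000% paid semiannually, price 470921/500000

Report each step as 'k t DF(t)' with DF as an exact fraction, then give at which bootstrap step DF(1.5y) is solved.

step 1 [0.5y] bond c/2=27/800: DF=(65333/64000 − 27/800·(0))/(1+27/800) = 79/80 ≈ 0.987500
step 2 [1y] zero: DF = P = 9757/10000 ≈ 0.975700
step 3 [1.5y] zero: DF = P = 4813/5000 ≈ 0.962600
step 4 [2y] bond c/2=1/200: DF=(470921/500000 − 1/200·(0.987500+0.975700+0.962600))/(1+1/200) = 4613/5000 ≈ 0.922600

1 1/2 79/80
2 1 9757/10000
3 3/2 4813/5000
4 2 4613/5000
DF(1.5y) is solved at step 3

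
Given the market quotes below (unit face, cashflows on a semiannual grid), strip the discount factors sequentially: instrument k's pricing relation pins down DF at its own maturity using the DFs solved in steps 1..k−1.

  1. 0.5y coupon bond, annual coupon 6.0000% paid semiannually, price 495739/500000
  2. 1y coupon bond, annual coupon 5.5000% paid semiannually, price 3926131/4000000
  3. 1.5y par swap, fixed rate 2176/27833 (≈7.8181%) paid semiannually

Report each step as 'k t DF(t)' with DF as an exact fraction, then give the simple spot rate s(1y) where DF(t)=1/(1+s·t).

step 1 [0.5y] bond c/2=3/100: DF=(495739/500000 − 3/100·(0))/(1+3/100) = 4813/5000 ≈ 0.962600
step 2 [1y] bond c/2=11/400: DF=(3926131/4000000 − 11/400·(0.962600))/(1+11/400) = 1859/2000 ≈ 0.929500
step 3 [1.5y] swap r/2=1088/27833: DF=(1 − 1088/27833·(0.962600+0.929500))/(1+1088/27833) = 557/625 ≈ 0.891200

1 1/2 4813/5000
2 1 1859/2000
3 3/2 557/625
s(1y) = (1/(1859/2000) − 1)/(1) = 141/1859 ≈ 7.5847%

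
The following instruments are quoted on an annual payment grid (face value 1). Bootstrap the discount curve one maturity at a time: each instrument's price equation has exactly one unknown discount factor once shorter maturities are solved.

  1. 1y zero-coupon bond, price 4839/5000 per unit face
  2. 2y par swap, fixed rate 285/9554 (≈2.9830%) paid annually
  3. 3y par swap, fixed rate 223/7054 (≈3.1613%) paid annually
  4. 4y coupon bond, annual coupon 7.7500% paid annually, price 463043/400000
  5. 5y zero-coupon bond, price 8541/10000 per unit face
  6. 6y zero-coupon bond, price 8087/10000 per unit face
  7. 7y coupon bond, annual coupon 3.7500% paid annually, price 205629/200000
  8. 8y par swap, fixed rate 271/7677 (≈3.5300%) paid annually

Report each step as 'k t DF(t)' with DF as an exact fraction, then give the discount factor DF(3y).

1 1 4839/5000
2 2 943/1000
3 3 2277/2500
4 4 4357/5000
5 5 8541/10000
6 6 8087/10000
7 7 3987/5000
8 8 7561/10000
DF(3y) = 2277/2500 ≈ 0.910800

step 1 [1y] zero: DF = P = 4839/5000 ≈ 0.967800
step 2 [2y] swap r/1=285/9554: DF=(1 − 285/9554·(0.967800))/(1+285/9554) = 943/1000 ≈ 0.943000
step 3 [3y] swap r/1=223/7054: DF=(1 − 223/7054·(0.967800+0.943000))/(1+223/7054) = 2277/2500 ≈ 0.910800
step 4 [4y] bond c/1=31/400: DF=(463043/400000 − 31/400·(0.967800+0.943000+0.910800))/(1+31/400) = 4357/5000 ≈ 0.871400
step 5 [5y] zero: DF = P = 8541/10000 ≈ 0.854100
step 6 [6y] zero: DF = P = 8087/10000 ≈ 0.808700
step 7 [7y] bond c/1=3/80: DF=(205629/200000 − 3/80·(0.967800+0.943000+0.910800+0.871400+0.854100+0.808700))/(1+3/80) = 3987/5000 ≈ 0.797400
step 8 [8y] swap r/1=271/7677: DF=(1 − 271/7677·(0.967800+0.943000+0.910800+0.871400+0.854100+0.808700+0.797400))/(1+271/7677) = 7561/10000 ≈ 0.756100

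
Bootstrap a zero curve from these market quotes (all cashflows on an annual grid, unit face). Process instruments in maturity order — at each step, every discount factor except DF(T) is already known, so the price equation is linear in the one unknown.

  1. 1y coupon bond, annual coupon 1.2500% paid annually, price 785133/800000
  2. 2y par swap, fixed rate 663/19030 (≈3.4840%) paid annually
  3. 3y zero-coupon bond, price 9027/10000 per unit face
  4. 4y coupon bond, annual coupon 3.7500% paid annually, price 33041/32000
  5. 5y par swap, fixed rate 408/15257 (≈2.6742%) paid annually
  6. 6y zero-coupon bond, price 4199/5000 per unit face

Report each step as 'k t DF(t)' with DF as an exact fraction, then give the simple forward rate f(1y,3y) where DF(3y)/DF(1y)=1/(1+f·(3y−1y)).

step 1 [1y] bond c/1=1/80: DF=(785133/800000 − 1/80·(0))/(1+1/80) = 9693/10000 ≈ 0.969300
step 2 [2y] swap r/1=663/19030: DF=(1 − 663/19030·(0.969300))/(1+663/19030) = 9337/10000 ≈ 0.933700
step 3 [3y] zero: DF = P = 9027/10000 ≈ 0.902700
step 4 [4y] bond c/1=3/80: DF=(33041/32000 − 3/80·(0.969300+0.933700+0.902700))/(1+3/80) = 4469/5000 ≈ 0.893800
step 5 [5y] swap r/1=408/15257: DF=(1 − 408/15257·(0.969300+0.933700+0.902700+0.893800))/(1+408/15257) = 1097/1250 ≈ 0.877600
step 6 [6y] zero: DF = P = 4199/5000 ≈ 0.839800

1 1 9693/10000
2 2 9337/10000
3 3 9027/10000
4 4 4469/5000
5 5 1097/1250
6 6 4199/5000
f(1y,3y) = ((9693/10000)/(9027/10000) − 1)/(2) = 37/1003 ≈ 3.6889%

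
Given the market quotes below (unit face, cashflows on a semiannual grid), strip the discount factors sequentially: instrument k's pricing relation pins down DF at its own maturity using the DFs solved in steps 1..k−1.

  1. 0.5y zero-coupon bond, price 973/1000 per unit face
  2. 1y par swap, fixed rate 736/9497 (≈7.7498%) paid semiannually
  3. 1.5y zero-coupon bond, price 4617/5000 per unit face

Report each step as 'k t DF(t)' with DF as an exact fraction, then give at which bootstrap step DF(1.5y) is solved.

step 1 [0.5y] zero: DF = P = 973/1000 ≈ 0.973000
step 2 [1y] swap r/2=368/9497: DF=(1 − 368/9497·(0.973000))/(1+368/9497) = 579/625 ≈ 0.926400
step 3 [1.5y] zero: DF = P = 4617/5000 ≈ 0.923400

1 1/2 973/1000
2 1 579/625
3 3/2 4617/5000
DF(1.5y) is solved at step 3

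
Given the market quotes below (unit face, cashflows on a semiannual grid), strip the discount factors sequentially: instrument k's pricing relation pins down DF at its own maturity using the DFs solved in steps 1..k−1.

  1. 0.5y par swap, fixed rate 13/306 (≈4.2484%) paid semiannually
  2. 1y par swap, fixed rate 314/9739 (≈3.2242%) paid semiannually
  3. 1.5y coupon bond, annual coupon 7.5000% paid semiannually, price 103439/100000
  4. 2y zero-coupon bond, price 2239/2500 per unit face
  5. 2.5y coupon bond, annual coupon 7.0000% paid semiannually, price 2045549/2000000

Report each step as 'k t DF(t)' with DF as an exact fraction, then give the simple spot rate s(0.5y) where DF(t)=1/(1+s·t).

step 1 [0.5y] swap r/2=13/612: DF=(1 − 13/612·(0))/(1+13/612) = 612/625 ≈ 0.979200
step 2 [1y] swap r/2=157/9739: DF=(1 − 157/9739·(0.979200))/(1+157/9739) = 4843/5000 ≈ 0.968600
step 3 [1.5y] bond c/2=3/80: DF=(103439/100000 − 3/80·(0.979200+0.968600))/(1+3/80) = 4633/5000 ≈ 0.926600
step 4 [2y] zero: DF = P = 2239/2500 ≈ 0.895600
step 5 [2.5y] bond c/2=7/200: DF=(2045549/2000000 − 7/200·(0.979200+0.968600+0.926600+0.895600))/(1+7/200) = 8607/10000 ≈ 0.860700

1 1/2 612/625
2 1 4843/5000
3 3/2 4633/5000
4 2 2239/2500
5 5/2 8607/10000
s(0.5y) = (1/(612/625) − 1)/(1/2) = 13/306 ≈ 4.2484%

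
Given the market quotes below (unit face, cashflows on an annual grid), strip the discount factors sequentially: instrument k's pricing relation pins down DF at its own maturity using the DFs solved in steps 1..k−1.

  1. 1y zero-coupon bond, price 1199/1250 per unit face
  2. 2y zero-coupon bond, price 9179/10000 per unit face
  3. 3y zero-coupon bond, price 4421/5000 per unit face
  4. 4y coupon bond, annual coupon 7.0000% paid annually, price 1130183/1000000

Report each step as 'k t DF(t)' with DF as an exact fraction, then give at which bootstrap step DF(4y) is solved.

step 1 [1y] zero: DF = P = 1199/1250 ≈ 0.959200
step 2 [2y] zero: DF = P = 9179/10000 ≈ 0.917900
step 3 [3y] zero: DF = P = 4421/5000 ≈ 0.884200
step 4 [4y] bond c/1=7/100: DF=(1130183/1000000 − 7/100·(0.959200+0.917900+0.884200))/(1+7/100) = 2189/2500 ≈ 0.875600

1 1 1199/1250
2 2 9179/10000
3 3 4421/5000
4 4 2189/2500
DF(4y) is solved at step 4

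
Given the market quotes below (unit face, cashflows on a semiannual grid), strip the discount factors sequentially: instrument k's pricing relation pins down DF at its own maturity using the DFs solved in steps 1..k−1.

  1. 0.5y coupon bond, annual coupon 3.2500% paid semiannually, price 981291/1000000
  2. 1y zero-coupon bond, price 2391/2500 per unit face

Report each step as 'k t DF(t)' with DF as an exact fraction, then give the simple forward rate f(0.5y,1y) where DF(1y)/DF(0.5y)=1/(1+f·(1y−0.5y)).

1 1/2 1207/1250
2 1 2391/2500
f(0.5y,1y) = ((1207/1250)/(2391/2500) − 1)/(1/2) = 46/2391 ≈ 1.9239%

step 1 [0.5y] bond c/2=13/800: DF=(981291/1000000 − 13/800·(0))/(1+13/800) = 1207/1250 ≈ 0.965600
step 2 [1y] zero: DF = P = 2391/2500 ≈ 0.956400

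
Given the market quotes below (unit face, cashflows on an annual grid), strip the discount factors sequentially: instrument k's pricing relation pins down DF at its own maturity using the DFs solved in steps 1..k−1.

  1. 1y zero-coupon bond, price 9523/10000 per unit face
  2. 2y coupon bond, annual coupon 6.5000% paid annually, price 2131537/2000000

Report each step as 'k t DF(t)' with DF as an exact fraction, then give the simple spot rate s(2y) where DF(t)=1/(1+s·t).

1 1 9523/10000
2 2 4713/5000
s(2y) = (1/(4713/5000) − 1)/(2) = 287/9426 ≈ 3.0448%

step 1 [1y] zero: DF = P = 9523/10000 ≈ 0.952300
step 2 [2y] bond c/1=13/200: DF=(2131537/2000000 − 13/200·(0.952300))/(1+13/200) = 4713/5000 ≈ 0.942600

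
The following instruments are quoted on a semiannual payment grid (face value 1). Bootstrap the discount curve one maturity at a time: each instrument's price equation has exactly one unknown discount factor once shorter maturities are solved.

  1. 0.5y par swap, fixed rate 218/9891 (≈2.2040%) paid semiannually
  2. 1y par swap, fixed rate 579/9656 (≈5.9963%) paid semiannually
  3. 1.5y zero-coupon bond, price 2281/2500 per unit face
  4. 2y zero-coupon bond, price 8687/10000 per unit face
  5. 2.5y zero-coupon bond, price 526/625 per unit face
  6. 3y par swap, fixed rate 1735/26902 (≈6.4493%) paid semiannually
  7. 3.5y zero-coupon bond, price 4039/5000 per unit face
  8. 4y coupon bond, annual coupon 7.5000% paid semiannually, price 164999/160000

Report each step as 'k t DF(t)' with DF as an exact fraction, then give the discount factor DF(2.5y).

1 1/2 9891/10000
2 1 9421/10000
3 3/2 2281/2500
4 2 8687/10000
5 5/2 526/625
6 3 1653/2000
7 7/2 4039/5000
8 4 7703/10000
DF(2.5y) = 526/625 ≈ 0.841600

step 1 [0.5y] swap r/2=109/9891: DF=(1 − 109/9891·(0))/(1+109/9891) = 9891/10000 ≈ 0.989100
step 2 [1y] swap r/2=579/19312: DF=(1 − 579/19312·(0.989100))/(1+579/19312) = 9421/10000 ≈ 0.942100
step 3 [1.5y] zero: DF = P = 2281/2500 ≈ 0.912400
step 4 [2y] zero: DF = P = 8687/10000 ≈ 0.868700
step 5 [2.5y] zero: DF = P = 526/625 ≈ 0.841600
step 6 [3y] swap r/2=1735/53804: DF=(1 − 1735/53804·(0.989100+0.942100+0.912400+0.868700+0.841600))/(1+1735/53804) = 1653/2000 ≈ 0.826500
step 7 [3.5y] zero: DF = P = 4039/5000 ≈ 0.807800
step 8 [4y] bond c/2=3/80: DF=(164999/160000 − 3/80·(0.989100+0.942100+0.912400+0.868700+0.841600+0.826500+0.807800))/(1+3/80) = 7703/10000 ≈ 0.770300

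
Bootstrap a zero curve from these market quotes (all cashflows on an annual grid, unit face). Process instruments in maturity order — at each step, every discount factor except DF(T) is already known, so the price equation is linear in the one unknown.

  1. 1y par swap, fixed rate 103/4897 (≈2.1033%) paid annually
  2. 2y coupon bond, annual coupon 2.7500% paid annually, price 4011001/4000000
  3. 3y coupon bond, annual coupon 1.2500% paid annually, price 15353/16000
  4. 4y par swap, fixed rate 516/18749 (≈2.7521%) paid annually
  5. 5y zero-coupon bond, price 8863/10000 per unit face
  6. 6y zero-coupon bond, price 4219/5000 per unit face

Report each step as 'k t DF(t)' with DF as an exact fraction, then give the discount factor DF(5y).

step 1 [1y] swap r/1=103/4897: DF=(1 − 103/4897·(0))/(1+103/4897) = 4897/5000 ≈ 0.979400
step 2 [2y] bond c/1=11/400: DF=(4011001/4000000 − 11/400·(0.979400))/(1+11/400) = 9497/10000 ≈ 0.949700
step 3 [3y] bond c/1=1/80: DF=(15353/16000 − 1/80·(0.979400+0.949700))/(1+1/80) = 9239/10000 ≈ 0.923900
step 4 [4y] swap r/1=516/18749: DF=(1 − 516/18749·(0.979400+0.949700+0.923900))/(1+516/18749) = 1121/1250 ≈ 0.896800
step 5 [5y] zero: DF = P = 8863/10000 ≈ 0.886300
step 6 [6y] zero: DF = P = 4219/5000 ≈ 0.843800

1 1 4897/5000
2 2 9497/10000
3 3 9239/10000
4 4 1121/1250
5 5 8863/10000
6 6 4219/5000
DF(5y) = 8863/10000 ≈ 0.886300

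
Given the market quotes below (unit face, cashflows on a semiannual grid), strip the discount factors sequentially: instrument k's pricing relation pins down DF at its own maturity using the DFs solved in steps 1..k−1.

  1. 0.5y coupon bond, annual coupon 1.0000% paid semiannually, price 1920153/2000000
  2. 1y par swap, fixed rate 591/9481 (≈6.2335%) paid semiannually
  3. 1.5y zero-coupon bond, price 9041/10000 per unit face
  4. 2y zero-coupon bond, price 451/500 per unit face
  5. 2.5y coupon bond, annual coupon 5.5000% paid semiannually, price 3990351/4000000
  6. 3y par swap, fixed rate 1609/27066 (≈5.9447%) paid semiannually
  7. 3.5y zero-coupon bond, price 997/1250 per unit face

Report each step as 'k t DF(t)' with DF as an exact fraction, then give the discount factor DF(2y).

step 1 [0.5y] bond c/2=1/200: DF=(1920153/2000000 − 1/200·(0))/(1+1/200) = 9553/10000 ≈ 0.955300
step 2 [1y] swap r/2=591/18962: DF=(1 − 591/18962·(0.955300))/(1+591/18962) = 9409/10000 ≈ 0.940900
step 3 [1.5y] zero: DF = P = 9041/10000 ≈ 0.904100
step 4 [2y] zero: DF = P = 451/500 ≈ 0.902000
step 5 [2.5y] bond c/2=11/400: DF=(3990351/4000000 − 11/400·(0.955300+0.940900+0.904100+0.902000))/(1+11/400) = 4359/5000 ≈ 0.871800
step 6 [3y] swap r/2=1609/54132: DF=(1 − 1609/54132·(0.955300+0.940900+0.904100+0.902000+0.871800))/(1+1609/54132) = 8391/10000 ≈ 0.839100
step 7 [3.5y] zero: DF = P = 997/1250 ≈ 0.797600

1 1/2 9553/10000
2 1 9409/10000
3 3/2 9041/10000
4 2 451/500
5 5/2 4359/5000
6 3 8391/10000
7 7/2 997/1250
DF(2y) = 451/500 ≈ 0.902000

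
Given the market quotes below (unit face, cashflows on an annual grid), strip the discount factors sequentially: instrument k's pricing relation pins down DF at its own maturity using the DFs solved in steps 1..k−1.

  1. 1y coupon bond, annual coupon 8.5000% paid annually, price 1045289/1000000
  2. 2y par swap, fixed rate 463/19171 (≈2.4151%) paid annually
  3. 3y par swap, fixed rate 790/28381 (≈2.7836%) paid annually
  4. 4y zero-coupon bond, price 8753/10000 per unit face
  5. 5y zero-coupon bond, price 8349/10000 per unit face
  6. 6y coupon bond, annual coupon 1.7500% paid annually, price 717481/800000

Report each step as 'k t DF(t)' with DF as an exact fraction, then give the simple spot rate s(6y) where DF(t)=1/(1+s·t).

1 1 4817/5000
2 2 9537/10000
3 3 921/1000
4 4 8753/10000
5 5 8349/10000
6 6 502/625
s(6y) = (1/(502/625) − 1)/(6) = 41/1004 ≈ 4.0837%

step 1 [1y] bond c/1=17/200: DF=(1045289/1000000 − 17/200·(0))/(1+17/200) = 4817/5000 ≈ 0.963400
step 2 [2y] swap r/1=463/19171: DF=(1 − 463/19171·(0.963400))/(1+463/19171) = 9537/10000 ≈ 0.953700
step 3 [3y] swap r/1=790/28381: DF=(1 − 790/28381·(0.963400+0.953700))/(1+790/28381) = 921/1000 ≈ 0.921000
step 4 [4y] zero: DF = P = 8753/10000 ≈ 0.875300
step 5 [5y] zero: DF = P = 8349/10000 ≈ 0.834900
step 6 [6y] bond c/1=7/400: DF=(717481/800000 − 7/400·(0.963400+0.953700+0.921000+0.875300+0.834900))/(1+7/400) = 502/625 ≈ 0.803200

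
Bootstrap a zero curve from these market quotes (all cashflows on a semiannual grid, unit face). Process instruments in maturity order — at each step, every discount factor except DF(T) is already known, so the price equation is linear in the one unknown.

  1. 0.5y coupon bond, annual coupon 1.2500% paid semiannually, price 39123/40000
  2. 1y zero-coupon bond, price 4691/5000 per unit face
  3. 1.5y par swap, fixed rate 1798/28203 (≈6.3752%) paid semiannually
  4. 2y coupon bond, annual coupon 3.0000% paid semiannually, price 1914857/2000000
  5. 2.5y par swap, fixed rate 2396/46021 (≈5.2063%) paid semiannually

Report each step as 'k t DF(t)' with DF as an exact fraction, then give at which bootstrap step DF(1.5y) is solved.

1 1/2 243/250
2 1 4691/5000
3 3/2 9101/10000
4 2 1127/1250
5 5/2 4401/5000
DF(1.5y) is solved at step 3

step 1 [0.5y] bond c/2=1/160: DF=(39123/40000 − 1/160·(0))/(1+1/160) = 243/250 ≈ 0.972000
step 2 [1y] zero: DF = P = 4691/5000 ≈ 0.938200
step 3 [1.5y] swap r/2=899/28203: DF=(1 − 899/28203·(0.972000+0.938200))/(1+899/28203) = 9101/10000 ≈ 0.910100
step 4 [2y] bond c/2=3/200: DF=(1914857/2000000 − 3/200·(0.972000+0.938200+0.910100))/(1+3/200) = 1127/1250 ≈ 0.901600
step 5 [2.5y] swap r/2=1198/46021: DF=(1 − 1198/46021·(0.972000+0.938200+0.910100+0.901600))/(1+1198/46021) = 4401/5000 ≈ 0.880200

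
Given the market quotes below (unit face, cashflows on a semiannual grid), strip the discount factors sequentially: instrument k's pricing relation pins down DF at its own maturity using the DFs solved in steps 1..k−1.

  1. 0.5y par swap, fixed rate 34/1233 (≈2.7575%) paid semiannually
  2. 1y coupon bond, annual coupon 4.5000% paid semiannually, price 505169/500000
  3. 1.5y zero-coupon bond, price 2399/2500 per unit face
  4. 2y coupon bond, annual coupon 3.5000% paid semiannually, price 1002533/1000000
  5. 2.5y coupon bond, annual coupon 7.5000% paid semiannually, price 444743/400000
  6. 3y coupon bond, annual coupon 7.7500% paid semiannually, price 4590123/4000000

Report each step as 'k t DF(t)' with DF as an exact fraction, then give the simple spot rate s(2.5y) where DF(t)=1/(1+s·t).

1 1/2 1233/1250
2 1 604/625
3 3/2 2399/2500
4 2 1169/1250
5 5/2 4663/5000
6 3 579/625
s(2.5y) = (1/(4663/5000) − 1)/(5/2) = 674/23315 ≈ 2.8908%

step 1 [0.5y] swap r/2=17/1233: DF=(1 − 17/1233·(0))/(1+17/1233) = 1233/1250 ≈ 0.986400
step 2 [1y] bond c/2=9/400: DF=(505169/500000 − 9/400·(0.986400))/(1+9/400) = 604/625 ≈ 0.966400
step 3 [1.5y] zero: DF = P = 2399/2500 ≈ 0.959600
step 4 [2y] bond c/2=7/400: DF=(1002533/1000000 − 7/400·(0.986400+0.966400+0.959600))/(1+7/400) = 1169/1250 ≈ 0.935200
step 5 [2.5y] bond c/2=3/80: DF=(444743/400000 − 3/80·(0.986400+0.966400+0.959600+0.935200))/(1+3/80) = 4663/5000 ≈ 0.932600
step 6 [3y] bond c/2=31/800: DF=(4590123/4000000 − 31/800·(0.986400+0.966400+0.959600+0.935200+0.932600))/(1+31/800) = 579/625 ≈ 0.926400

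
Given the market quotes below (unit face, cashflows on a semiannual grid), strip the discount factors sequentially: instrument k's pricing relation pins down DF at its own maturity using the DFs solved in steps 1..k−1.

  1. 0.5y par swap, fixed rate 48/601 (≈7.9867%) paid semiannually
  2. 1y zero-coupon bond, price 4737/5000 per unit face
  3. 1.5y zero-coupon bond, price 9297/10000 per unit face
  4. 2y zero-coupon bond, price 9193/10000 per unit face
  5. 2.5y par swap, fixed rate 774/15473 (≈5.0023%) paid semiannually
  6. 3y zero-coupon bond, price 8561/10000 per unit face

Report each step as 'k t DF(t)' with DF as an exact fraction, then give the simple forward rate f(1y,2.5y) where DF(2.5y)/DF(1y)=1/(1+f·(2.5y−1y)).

step 1 [0.5y] swap r/2=24/601: DF=(1 − 24/601·(0))/(1+24/601) = 601/625 ≈ 0.961600
step 2 [1y] zero: DF = P = 4737/5000 ≈ 0.947400
step 3 [1.5y] zero: DF = P = 9297/10000 ≈ 0.929700
step 4 [2y] zero: DF = P = 9193/10000 ≈ 0.919300
step 5 [2.5y] swap r/2=387/15473: DF=(1 − 387/15473·(0.961600+0.947400+0.929700+0.919300))/(1+387/15473) = 8839/10000 ≈ 0.883900
step 6 [3y] zero: DF = P = 8561/10000 ≈ 0.856100

1 1/2 601/625
2 1 4737/5000
3 3/2 9297/10000
4 2 9193/10000
5 5/2 8839/10000
6 3 8561/10000
f(1y,2.5y) = ((4737/5000)/(8839/10000) − 1)/(3/2) = 1270/26517 ≈ 4.7894%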